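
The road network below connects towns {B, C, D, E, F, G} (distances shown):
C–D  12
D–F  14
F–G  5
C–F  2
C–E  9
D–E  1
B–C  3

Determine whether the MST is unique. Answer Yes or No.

Kruskal's algorithm — process edges by increasing weight (ties by edge label):
D–E (1): add. Components now {B} {C} {D,E} {F} {G}
C–F (2): add. Components now {B} {C,F} {D,E} {G}
B–C (3): add. Components now {B,C,F} {D,E} {G}
F–G (5): add. Components now {B,C,F,G} {D,E}
C–E (9): add. Components now {B,C,D,E,F,G}
Every non-tree edge has weight strictly greater than the heaviest edge on the tree path between its endpoints, so the MST is unique.

Yes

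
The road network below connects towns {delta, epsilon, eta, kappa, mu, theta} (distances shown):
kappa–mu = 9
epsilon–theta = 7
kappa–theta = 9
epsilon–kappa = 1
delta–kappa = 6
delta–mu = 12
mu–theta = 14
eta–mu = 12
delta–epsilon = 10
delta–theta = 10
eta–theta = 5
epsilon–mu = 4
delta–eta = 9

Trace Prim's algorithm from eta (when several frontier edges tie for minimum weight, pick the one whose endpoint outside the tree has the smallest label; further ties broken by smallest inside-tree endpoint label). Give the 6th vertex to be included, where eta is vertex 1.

delta

Prim's algorithm from eta:
Step 1: cheapest edge leaving the tree is eta–theta (5); add theta.
Step 2: cheapest edge leaving the tree is epsilon–theta (7); add epsilon.
Step 3: cheapest edge leaving the tree is epsilon–kappa (1); add kappa.
Step 4: cheapest edge leaving the tree is epsilon–mu (4); add mu.
Step 5: cheapest edge leaving the tree is delta–kappa (6); add delta.
Vertex order: eta, theta, epsilon, kappa, mu, delta. The 6th vertex is delta.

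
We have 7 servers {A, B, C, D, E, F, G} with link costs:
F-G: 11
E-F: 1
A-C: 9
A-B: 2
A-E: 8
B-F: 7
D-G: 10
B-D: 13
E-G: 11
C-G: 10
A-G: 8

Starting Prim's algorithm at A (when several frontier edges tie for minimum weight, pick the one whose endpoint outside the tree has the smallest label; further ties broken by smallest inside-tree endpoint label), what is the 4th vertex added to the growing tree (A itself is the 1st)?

Prim, starting at A.
Step 1: frontier [A-B 2, A-E 8, A-G 8, A-C 9] → take A-B (2); add B.
Step 2: frontier [A-E 8, A-G 8, A-C 9, B-F 7, B-D 13] → take B-F (7); add F.
Step 3: frontier [A-E 8, A-G 8, A-C 9, B-D 13, E-F 1, F-G 11] → take E-F (1); add E.
Step 4: frontier [A-G 8, A-C 9, B-D 13, E-G 11, F-G 11] → take A-G (8); add G.
Step 5: frontier [A-C 9, B-D 13, C-G 10, D-G 10] → take A-C (9); add C.
Step 6: frontier [B-D 13, D-G 10] → take D-G (10); add D.
Vertex order: A, B, F, E, G, C, D. The 4th vertex is E.

E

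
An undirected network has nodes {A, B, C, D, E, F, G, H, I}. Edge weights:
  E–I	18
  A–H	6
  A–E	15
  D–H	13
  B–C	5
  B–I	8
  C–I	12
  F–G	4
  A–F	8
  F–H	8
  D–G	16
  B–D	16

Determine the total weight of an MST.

75

Prim's algorithm from G:
Step 1: frontier [F–G 4, D–G 16] → take F–G (4); add F.
Step 2: frontier [A–F 8, F–H 8, D–G 16] → take A–F (8); add A.
Step 3: frontier [A–H 6, A–E 15, F–H 8, D–G 16] → take A–H (6); add H.
Step 4: frontier [A–E 15, D–G 16, D–H 13] → take D–H (13); add D.
Step 5: frontier [A–E 15, B–D 16] → take A–E (15); add E.
Step 6: frontier [B–D 16, E–I 18] → take B–D (16); add B.
Step 7: frontier [B–C 5, B–I 8, E–I 18] → take B–C (5); add C.
Step 8: frontier [B–I 8, C–I 12, E–I 18] → take B–I (8); add I.
MST edges: F–G, A–F, A–H, D–H, A–E, B–D, B–C, B–I; total weight 4+8+6+13+15+16+5+8 = 75.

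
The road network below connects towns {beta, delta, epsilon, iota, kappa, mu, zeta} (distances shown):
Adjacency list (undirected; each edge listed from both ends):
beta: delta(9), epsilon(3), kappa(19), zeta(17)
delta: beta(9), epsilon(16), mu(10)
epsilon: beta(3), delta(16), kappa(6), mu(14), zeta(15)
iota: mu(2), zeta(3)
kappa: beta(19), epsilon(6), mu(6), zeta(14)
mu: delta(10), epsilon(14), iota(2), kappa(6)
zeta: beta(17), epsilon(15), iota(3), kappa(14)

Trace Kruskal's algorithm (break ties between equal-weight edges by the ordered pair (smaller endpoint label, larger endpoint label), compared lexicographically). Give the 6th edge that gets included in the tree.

Sort edges by weight, then run Kruskal:
iota–mu (2): add — endpoints in different components.
beta–epsilon (3): add — endpoints in different components.
iota–zeta (3): add — endpoints in different components.
epsilon–kappa (6): add — endpoints in different components.
kappa–mu (6): add — endpoints in different components.
beta–delta (9): add — endpoints in different components.
The 6th edge added is beta–delta.

beta-delta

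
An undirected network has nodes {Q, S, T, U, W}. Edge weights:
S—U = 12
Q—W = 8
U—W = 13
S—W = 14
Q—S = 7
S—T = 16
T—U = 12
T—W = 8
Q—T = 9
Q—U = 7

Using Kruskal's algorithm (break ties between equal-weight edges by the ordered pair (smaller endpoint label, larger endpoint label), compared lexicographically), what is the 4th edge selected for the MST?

T-W

Kruskal: consider edges lightest-first.
Q—S (7): add. Components now {W} {U} {Q,S} {T}
Q—U (7): add. Components now {W} {Q,S,U} {T}
Q—W (8): add. Components now {Q,S,U,W} {T}
T—W (8): add. Components now {Q,S,T,U,W}
The 4th edge added is T—W.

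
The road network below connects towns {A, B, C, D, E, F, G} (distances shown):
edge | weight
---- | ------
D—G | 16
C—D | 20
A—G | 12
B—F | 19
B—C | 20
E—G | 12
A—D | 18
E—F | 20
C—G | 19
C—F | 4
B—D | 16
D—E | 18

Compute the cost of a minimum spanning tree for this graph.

Sort edges by weight, then run Kruskal:
C—F (4): add. Components now {A} {B} {C,F} {D} {E} {G}
A—G (12): add. Components now {A,G} {B} {C,F} {D} {E}
E—G (12): add. Components now {A,E,G} {B} {C,F} {D}
B—D (16): add. Components now {A,E,G} {B,D} {C,F}
D—G (16): add. Components now {A,B,D,E,G} {C,F}
A—D (18): skip — A and D already connected.
D—E (18): skip — D and E already connected.
B—F (19): add. Components now {A,B,C,D,E,F,G}
MST edges: C—F, A—G, E—G, B—D, D—G, B—F; total weight 4+12+12+16+16+19 = 79.

79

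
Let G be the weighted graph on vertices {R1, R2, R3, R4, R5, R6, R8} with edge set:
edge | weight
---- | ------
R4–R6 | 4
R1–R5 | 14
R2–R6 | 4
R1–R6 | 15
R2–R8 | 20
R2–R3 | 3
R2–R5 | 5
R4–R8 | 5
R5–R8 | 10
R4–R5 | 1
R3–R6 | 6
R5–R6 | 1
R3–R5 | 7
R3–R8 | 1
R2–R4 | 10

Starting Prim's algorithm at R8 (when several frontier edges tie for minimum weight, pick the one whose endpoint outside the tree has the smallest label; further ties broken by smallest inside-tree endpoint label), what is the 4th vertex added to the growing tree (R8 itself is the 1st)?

Prim's algorithm from R8:
Step 1: cheapest edge leaving the tree is R3–R8 (1); add R3.
Step 2: cheapest edge leaving the tree is R2–R3 (3); add R2.
Step 3: cheapest edge leaving the tree is R2–R6 (4); add R6.
Step 4: cheapest edge leaving the tree is R5–R6 (1); add R5.
Step 5: cheapest edge leaving the tree is R4–R5 (1); add R4.
Step 6: cheapest edge leaving the tree is R1–R5 (14); add R1.
Vertex order: R8, R3, R2, R6, R5, R4, R1. The 4th vertex is R6.

R6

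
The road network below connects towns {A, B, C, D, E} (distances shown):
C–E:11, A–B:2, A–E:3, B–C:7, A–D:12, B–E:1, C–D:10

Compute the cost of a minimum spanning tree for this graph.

20

Sort edges by weight, then run Kruskal:
B–E (1): add — endpoints in different components.
A–B (2): add — endpoints in different components.
A–E (3): skip — A and E already connected.
B–C (7): add — endpoints in different components.
C–D (10): add — endpoints in different components.
MST edges: B–E, A–B, B–C, C–D; total weight 1+2+7+10 = 20.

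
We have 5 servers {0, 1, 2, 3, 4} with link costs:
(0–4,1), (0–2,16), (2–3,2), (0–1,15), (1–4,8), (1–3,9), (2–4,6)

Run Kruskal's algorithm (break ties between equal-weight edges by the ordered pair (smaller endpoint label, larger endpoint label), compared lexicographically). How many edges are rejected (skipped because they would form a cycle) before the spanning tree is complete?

Sort edges by weight, then run Kruskal:
0–4 (1): add — endpoints in different components.
2–3 (2): add — endpoints in different components.
2–4 (6): add — endpoints in different components.
1–4 (8): add — endpoints in different components.
Edges rejected before the tree was complete: 0.

0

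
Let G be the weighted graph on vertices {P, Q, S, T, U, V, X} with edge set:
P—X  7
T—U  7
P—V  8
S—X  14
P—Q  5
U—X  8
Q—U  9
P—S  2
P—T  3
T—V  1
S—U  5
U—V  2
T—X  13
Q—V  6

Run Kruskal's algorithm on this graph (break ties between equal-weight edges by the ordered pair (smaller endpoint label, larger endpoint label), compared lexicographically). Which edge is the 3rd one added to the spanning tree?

U-V

Kruskal's algorithm — process edges by increasing weight (ties by edge label):
T—V (1): add — endpoints in different components.
P—S (2): add — endpoints in different components.
U—V (2): add — endpoints in different components.
P—T (3): add — endpoints in different components.
P—Q (5): add — endpoints in different components.
S—U (5): skip — U and S already connected.
Q—V (6): skip — Q and V already connected.
P—X (7): add — endpoints in different components.
The 3rd edge added is U—V.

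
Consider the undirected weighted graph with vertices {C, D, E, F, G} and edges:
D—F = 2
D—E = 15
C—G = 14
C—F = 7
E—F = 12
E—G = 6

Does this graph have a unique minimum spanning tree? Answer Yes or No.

Yes

Kruskal's algorithm — process edges by increasing weight (ties by edge label):
D—F (2): add. Components now {C} {D,F} {E} {G}
E—G (6): add. Components now {C} {D,F} {E,G}
C—F (7): add. Components now {C,D,F} {E,G}
E—F (12): add. Components now {C,D,E,F,G}
Every non-tree edge has weight strictly greater than the heaviest edge on the tree path between its endpoints, so the MST is unique.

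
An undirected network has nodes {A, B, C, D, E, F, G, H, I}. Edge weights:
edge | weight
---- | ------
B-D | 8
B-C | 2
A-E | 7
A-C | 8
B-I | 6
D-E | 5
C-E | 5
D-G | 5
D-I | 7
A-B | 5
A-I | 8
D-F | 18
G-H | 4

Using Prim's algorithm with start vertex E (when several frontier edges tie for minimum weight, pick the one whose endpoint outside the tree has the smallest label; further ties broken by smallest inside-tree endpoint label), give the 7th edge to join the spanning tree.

B-I

Grow the tree from E using Prim:
Step 1: cheapest edge leaving the tree is C-E (5); add C.
Step 2: cheapest edge leaving the tree is B-C (2); add B.
Step 3: cheapest edge leaving the tree is A-B (5); add A.
Step 4: cheapest edge leaving the tree is D-E (5); add D.
Step 5: cheapest edge leaving the tree is D-G (5); add G.
Step 6: cheapest edge leaving the tree is G-H (4); add H.
Step 7: cheapest edge leaving the tree is B-I (6); add I.
Step 8: cheapest edge leaving the tree is D-F (18); add F.
The 7th edge added is B-I.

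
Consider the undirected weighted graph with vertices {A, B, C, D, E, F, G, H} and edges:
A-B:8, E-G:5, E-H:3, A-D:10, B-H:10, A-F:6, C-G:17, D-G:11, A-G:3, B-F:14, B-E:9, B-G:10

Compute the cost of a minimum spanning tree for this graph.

Prim, starting at F.
Step 1: frontier [A-F 6, B-F 14] → take A-F (6); add A.
Step 2: frontier [A-G 3, A-B 8, A-D 10, B-F 14] → take A-G (3); add G.
Step 3: frontier [A-B 8, A-D 10, B-F 14, E-G 5, B-G 10, D-G 11, C-G 17] → take E-G (5); add E.
Step 4: frontier [A-B 8, A-D 10, E-H 3, B-E 9, B-F 14, B-G 10, D-G 11, C-G 17] → take E-H (3); add H.
Step 5: frontier [A-B 8, A-D 10, B-E 9, B-F 14, B-G 10, D-G 11, C-G 17, B-H 10] → take A-B (8); add B.
Step 6: frontier [A-D 10, D-G 11, C-G 17] → take A-D (10); add D.
Step 7: frontier [C-G 17] → take C-G (17); add C.
MST edges: A-F, A-G, E-G, E-H, A-B, A-D, C-G; total weight 6+3+5+3+8+10+17 = 52.

52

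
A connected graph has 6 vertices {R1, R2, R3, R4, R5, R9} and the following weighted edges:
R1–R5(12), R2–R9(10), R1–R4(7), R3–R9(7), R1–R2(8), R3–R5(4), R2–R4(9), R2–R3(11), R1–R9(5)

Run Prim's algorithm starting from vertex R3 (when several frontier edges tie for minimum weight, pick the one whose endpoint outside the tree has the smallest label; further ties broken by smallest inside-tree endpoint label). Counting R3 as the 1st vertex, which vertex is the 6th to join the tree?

R2

Prim, starting at R3.
Step 1: cheapest edge leaving the tree is R3–R5 (4); add R5.
Step 2: cheapest edge leaving the tree is R3–R9 (7); add R9.
Step 3: cheapest edge leaving the tree is R1–R9 (5); add R1.
Step 4: cheapest edge leaving the tree is R1–R4 (7); add R4.
Step 5: cheapest edge leaving the tree is R1–R2 (8); add R2.
Vertex order: R3, R5, R9, R1, R4, R2. The 6th vertex is R2.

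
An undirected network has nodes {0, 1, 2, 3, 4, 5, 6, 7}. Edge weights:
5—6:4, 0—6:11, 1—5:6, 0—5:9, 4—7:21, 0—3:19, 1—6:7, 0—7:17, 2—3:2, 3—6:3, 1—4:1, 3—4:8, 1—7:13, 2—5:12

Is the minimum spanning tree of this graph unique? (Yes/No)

Yes

Kruskal: consider edges lightest-first.
1—4 (1): add — endpoints in different components.
2—3 (2): add — endpoints in different components.
3—6 (3): add — endpoints in different components.
5—6 (4): add — endpoints in different components.
1—5 (6): add — endpoints in different components.
1—6 (7): skip — 1 and 6 already connected.
3—4 (8): skip — 3 and 4 already connected.
0—5 (9): add — endpoints in different components.
0—6 (11): skip — 0 and 6 already connected.
2—5 (12): skip — 2 and 5 already connected.
1—7 (13): add — endpoints in different components.
Every non-tree edge has weight strictly greater than the heaviest edge on the tree path between its endpoints, so the MST is unique.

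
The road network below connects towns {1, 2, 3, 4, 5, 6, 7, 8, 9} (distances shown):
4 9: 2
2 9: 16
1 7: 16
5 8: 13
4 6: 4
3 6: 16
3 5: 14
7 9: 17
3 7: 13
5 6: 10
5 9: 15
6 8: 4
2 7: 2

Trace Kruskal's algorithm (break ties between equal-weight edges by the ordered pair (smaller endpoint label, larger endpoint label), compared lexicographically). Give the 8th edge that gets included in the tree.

Kruskal's algorithm — process edges by increasing weight (ties by edge label):
2 7 (2): add — endpoints in different components.
4 9 (2): add — endpoints in different components.
4 6 (4): add — endpoints in different components.
6 8 (4): add — endpoints in different components.
5 6 (10): add — endpoints in different components.
3 7 (13): add — endpoints in different components.
5 8 (13): skip — 5 and 8 already connected.
3 5 (14): add — endpoints in different components.
5 9 (15): skip — 5 and 9 already connected.
1 7 (16): add — endpoints in different components.
The 8th edge added is 1 7.

1-7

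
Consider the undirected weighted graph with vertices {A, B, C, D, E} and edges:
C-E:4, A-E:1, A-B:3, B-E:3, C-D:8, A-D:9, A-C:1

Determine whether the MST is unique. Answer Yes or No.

Kruskal's algorithm — process edges by increasing weight (ties by edge label):
A-C (1): add. Components now {A,C} {B} {D} {E}
A-E (1): add. Components now {A,C,E} {B} {D}
A-B (3): add. Components now {A,B,C,E} {D}
B-E (3): skip — B and E already connected.
C-E (4): skip — C and E already connected.
C-D (8): add. Components now {A,B,C,D,E}
Non-tree edge B-E has weight 3, equal to the heaviest edge on its tree cycle — swapping gives another MST of the same weight. Not unique.

No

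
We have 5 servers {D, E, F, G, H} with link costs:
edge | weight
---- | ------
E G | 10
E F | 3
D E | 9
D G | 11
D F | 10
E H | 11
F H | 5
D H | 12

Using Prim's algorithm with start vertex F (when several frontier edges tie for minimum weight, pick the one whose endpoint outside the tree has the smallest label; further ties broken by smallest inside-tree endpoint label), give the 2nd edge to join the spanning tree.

Prim's algorithm from F:
Step 1: frontier [E F 3, F H 5, D F 10] → take E F (3); add E.
Step 2: frontier [D E 9, E G 10, E H 11, F H 5, D F 10] → take F H (5); add H.
Step 3: frontier [D E 9, E G 10, D F 10, D H 12] → take D E (9); add D.
Step 4: frontier [D G 11, E G 10] → take E G (10); add G.
The 2nd edge added is F H.

F-H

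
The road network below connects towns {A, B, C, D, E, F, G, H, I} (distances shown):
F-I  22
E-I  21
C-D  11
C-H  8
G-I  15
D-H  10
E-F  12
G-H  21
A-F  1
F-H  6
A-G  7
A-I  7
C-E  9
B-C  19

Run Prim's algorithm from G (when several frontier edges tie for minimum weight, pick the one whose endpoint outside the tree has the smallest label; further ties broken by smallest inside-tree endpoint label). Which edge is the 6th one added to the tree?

Grow the tree from G using Prim:
Step 1: frontier [A-G 7, G-I 15, G-H 21] → take A-G (7); add A.
Step 2: frontier [A-F 1, A-I 7, G-I 15, G-H 21] → take A-F (1); add F.
Step 3: frontier [A-I 7, F-H 6, E-F 12, F-I 22, G-I 15, G-H 21] → take F-H (6); add H.
Step 4: frontier [A-I 7, E-F 12, F-I 22, G-I 15, C-H 8, D-H 10] → take A-I (7); add I.
Step 5: frontier [E-F 12, C-H 8, D-H 10, E-I 21] → take C-H (8); add C.
Step 6: frontier [C-E 9, C-D 11, B-C 19, E-F 12, D-H 10, E-I 21] → take C-E (9); add E.
Step 7: frontier [C-D 11, B-C 19, D-H 10] → take D-H (10); add D.
Step 8: frontier [B-C 19] → take B-C (19); add B.
The 6th edge added is C-E.

C-E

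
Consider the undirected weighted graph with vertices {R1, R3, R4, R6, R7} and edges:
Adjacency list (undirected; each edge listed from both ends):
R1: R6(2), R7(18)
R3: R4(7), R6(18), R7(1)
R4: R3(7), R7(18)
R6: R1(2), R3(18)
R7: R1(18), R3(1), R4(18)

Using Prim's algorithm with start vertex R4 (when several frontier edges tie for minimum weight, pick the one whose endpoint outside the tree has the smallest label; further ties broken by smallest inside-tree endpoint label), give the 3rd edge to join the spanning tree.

R1-R7

Prim's algorithm from R4:
Step 1: frontier [R3 R4 7, R4 R7 18] → take R3 R4 (7); add R3.
Step 2: frontier [R3 R7 1, R3 R6 18, R4 R7 18] → take R3 R7 (1); add R7.
Step 3: frontier [R3 R6 18, R1 R7 18] → take R1 R7 (18); add R1.
Step 4: frontier [R1 R6 2, R3 R6 18] → take R1 R6 (2); add R6.
The 3rd edge added is R1 R7.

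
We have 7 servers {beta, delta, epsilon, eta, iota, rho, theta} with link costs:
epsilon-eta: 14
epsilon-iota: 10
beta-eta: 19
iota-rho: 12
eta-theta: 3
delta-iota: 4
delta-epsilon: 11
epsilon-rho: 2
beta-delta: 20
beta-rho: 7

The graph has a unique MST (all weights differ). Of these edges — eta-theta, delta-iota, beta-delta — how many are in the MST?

2

Kruskal's algorithm — process edges by increasing weight (ties by edge label):
epsilon-rho (2): add. Components now {delta} {epsilon,rho} {iota} {beta} {theta} {eta}
eta-theta (3): add. Components now {delta} {epsilon,rho} {iota} {beta} {eta,theta}
delta-iota (4): add. Components now {delta,iota} {epsilon,rho} {beta} {eta,theta}
beta-rho (7): add. Components now {delta,iota} {beta,epsilon,rho} {eta,theta}
epsilon-iota (10): add. Components now {beta,delta,epsilon,iota,rho} {eta,theta}
delta-epsilon (11): skip — delta and epsilon already connected.
iota-rho (12): skip — rho and iota already connected.
epsilon-eta (14): add. Components now {beta,delta,epsilon,eta,iota,rho,theta}
MST edge set: {epsilon-rho, eta-theta, delta-iota, beta-rho, epsilon-iota, epsilon-eta}.
Of the listed edges, {eta-theta, delta-iota} are in the MST → 2.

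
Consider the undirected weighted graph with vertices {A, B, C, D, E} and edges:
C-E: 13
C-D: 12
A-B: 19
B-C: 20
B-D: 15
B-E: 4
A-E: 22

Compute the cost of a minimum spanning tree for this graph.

Kruskal: consider edges lightest-first.
B-E (4): add. Components now {A} {B,E} {C} {D}
C-D (12): add. Components now {A} {B,E} {C,D}
C-E (13): add. Components now {A} {B,C,D,E}
B-D (15): skip — B and D already connected.
A-B (19): add. Components now {A,B,C,D,E}
MST edges: B-E, C-D, C-E, A-B; total weight 4+12+13+19 = 48.

48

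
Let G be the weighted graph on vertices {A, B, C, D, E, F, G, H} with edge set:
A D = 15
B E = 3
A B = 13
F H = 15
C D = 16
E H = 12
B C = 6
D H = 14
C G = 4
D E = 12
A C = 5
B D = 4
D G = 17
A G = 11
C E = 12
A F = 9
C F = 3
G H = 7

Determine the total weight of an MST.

Kruskal: consider edges lightest-first.
B E (3): add — endpoints in different components.
C F (3): add — endpoints in different components.
B D (4): add — endpoints in different components.
C G (4): add — endpoints in different components.
A C (5): add — endpoints in different components.
B C (6): add — endpoints in different components.
G H (7): add — endpoints in different components.
MST edges: B E, C F, B D, C G, A C, B C, G H; total weight 3+3+4+4+5+6+7 = 32.

32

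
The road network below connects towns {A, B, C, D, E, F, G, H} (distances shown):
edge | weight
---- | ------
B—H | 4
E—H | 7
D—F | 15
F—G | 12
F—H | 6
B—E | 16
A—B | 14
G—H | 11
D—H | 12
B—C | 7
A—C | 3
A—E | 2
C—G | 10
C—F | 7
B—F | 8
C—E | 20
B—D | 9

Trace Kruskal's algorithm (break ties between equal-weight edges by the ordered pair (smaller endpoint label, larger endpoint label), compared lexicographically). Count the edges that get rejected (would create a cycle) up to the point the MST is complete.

Kruskal's algorithm — process edges by increasing weight (ties by edge label):
A—E (2): add — endpoints in different components.
A—C (3): add — endpoints in different components.
B—H (4): add — endpoints in different components.
F—H (6): add — endpoints in different components.
B—C (7): add — endpoints in different components.
C—F (7): skip — C and F already connected.
E—H (7): skip — E and H already connected.
B—F (8): skip — B and F already connected.
B—D (9): add — endpoints in different components.
C—G (10): add — endpoints in different components.
Edges rejected before the tree was complete: 3.

3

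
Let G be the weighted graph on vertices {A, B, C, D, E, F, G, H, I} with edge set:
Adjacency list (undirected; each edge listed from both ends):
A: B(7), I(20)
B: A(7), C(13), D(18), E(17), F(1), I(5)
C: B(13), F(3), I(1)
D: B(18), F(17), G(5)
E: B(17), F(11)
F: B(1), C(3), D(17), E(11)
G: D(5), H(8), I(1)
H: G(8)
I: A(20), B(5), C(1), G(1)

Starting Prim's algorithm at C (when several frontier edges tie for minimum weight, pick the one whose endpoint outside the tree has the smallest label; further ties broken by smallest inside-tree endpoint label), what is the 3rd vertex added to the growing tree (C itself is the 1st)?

Grow the tree from C using Prim:
Step 1: cheapest edge leaving the tree is C–I (1); add I.
Step 2: cheapest edge leaving the tree is G–I (1); add G.
Step 3: cheapest edge leaving the tree is C–F (3); add F.
Step 4: cheapest edge leaving the tree is B–F (1); add B.
Step 5: cheapest edge leaving the tree is D–G (5); add D.
Step 6: cheapest edge leaving the tree is A–B (7); add A.
Step 7: cheapest edge leaving the tree is G–H (8); add H.
Step 8: cheapest edge leaving the tree is E–F (11); add E.
Vertex order: C, I, G, F, B, D, A, H, E. The 3rd vertex is G.

G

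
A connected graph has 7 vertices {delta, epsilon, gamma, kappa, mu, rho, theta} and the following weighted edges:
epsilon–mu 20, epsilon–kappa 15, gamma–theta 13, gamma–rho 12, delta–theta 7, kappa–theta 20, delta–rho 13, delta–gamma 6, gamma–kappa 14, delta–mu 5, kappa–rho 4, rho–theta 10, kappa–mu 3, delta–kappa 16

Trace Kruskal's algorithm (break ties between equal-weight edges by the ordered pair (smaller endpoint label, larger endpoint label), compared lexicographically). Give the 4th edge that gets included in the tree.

delta-gamma

Sort edges by weight, then run Kruskal:
kappa–mu (3): add — endpoints in different components.
kappa–rho (4): add — endpoints in different components.
delta–mu (5): add — endpoints in different components.
delta–gamma (6): add — endpoints in different components.
delta–theta (7): add — endpoints in different components.
rho–theta (10): skip — theta and rho already connected.
gamma–rho (12): skip — gamma and rho already connected.
delta–rho (13): skip — delta and rho already connected.
gamma–theta (13): skip — theta and gamma already connected.
gamma–kappa (14): skip — kappa and gamma already connected.
epsilon–kappa (15): add — endpoints in different components.
The 4th edge added is delta–gamma.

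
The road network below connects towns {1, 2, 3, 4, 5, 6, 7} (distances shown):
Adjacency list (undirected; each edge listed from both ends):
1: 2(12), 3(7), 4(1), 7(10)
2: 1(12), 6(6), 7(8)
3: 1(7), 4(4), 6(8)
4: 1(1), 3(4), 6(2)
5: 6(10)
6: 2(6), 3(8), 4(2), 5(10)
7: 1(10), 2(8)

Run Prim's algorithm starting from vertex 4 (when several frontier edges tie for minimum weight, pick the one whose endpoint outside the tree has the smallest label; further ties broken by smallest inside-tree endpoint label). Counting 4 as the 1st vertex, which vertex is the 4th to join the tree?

3

Prim, starting at 4.
Step 1: cheapest edge leaving the tree is 1—4 (1); add 1.
Step 2: cheapest edge leaving the tree is 4—6 (2); add 6.
Step 3: cheapest edge leaving the tree is 3—4 (4); add 3.
Step 4: cheapest edge leaving the tree is 2—6 (6); add 2.
Step 5: cheapest edge leaving the tree is 2—7 (8); add 7.
Step 6: cheapest edge leaving the tree is 5—6 (10); add 5.
Vertex order: 4, 1, 6, 3, 2, 7, 5. The 4th vertex is 3.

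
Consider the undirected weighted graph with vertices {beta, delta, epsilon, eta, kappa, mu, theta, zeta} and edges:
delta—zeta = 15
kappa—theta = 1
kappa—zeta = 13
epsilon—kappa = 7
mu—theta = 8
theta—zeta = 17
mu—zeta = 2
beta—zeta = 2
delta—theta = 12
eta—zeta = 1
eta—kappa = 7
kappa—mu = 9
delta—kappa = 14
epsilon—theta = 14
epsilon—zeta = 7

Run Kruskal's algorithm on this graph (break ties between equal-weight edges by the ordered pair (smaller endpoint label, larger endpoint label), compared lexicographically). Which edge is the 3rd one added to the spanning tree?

beta-zeta

Kruskal: consider edges lightest-first.
eta—zeta (1): add — endpoints in different components.
kappa—theta (1): add — endpoints in different components.
beta—zeta (2): add — endpoints in different components.
mu—zeta (2): add — endpoints in different components.
epsilon—kappa (7): add — endpoints in different components.
epsilon—zeta (7): add — endpoints in different components.
eta—kappa (7): skip — eta and kappa already connected.
mu—theta (8): skip — theta and mu already connected.
kappa—mu (9): skip — kappa and mu already connected.
delta—theta (12): add — endpoints in different components.
The 3rd edge added is beta—zeta.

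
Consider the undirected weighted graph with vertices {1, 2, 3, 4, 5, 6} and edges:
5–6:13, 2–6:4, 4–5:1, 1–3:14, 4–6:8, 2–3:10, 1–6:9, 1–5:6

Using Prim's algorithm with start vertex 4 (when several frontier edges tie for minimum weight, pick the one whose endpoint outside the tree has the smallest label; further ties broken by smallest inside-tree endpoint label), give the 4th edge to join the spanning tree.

2-6

Grow the tree from 4 using Prim:
Step 1: cheapest edge leaving the tree is 4–5 (1); add 5.
Step 2: cheapest edge leaving the tree is 1–5 (6); add 1.
Step 3: cheapest edge leaving the tree is 4–6 (8); add 6.
Step 4: cheapest edge leaving the tree is 2–6 (4); add 2.
Step 5: cheapest edge leaving the tree is 2–3 (10); add 3.
The 4th edge added is 2–6.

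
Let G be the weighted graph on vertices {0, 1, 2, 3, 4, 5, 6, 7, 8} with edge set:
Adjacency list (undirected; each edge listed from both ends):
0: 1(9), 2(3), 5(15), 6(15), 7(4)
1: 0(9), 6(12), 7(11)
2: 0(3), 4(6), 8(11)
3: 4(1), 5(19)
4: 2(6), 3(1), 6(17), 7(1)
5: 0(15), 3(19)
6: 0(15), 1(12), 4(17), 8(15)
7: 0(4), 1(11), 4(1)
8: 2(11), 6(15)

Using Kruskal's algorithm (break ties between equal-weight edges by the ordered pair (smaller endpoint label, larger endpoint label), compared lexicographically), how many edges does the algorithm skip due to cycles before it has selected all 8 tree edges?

2

Sort edges by weight, then run Kruskal:
3—4 (1): add — endpoints in different components.
4—7 (1): add — endpoints in different components.
0—2 (3): add — endpoints in different components.
0—7 (4): add — endpoints in different components.
2—4 (6): skip — 2 and 4 already connected.
0—1 (9): add — endpoints in different components.
1—7 (11): skip — 1 and 7 already connected.
2—8 (11): add — endpoints in different components.
1—6 (12): add — endpoints in different components.
0—5 (15): add — endpoints in different components.
Edges rejected before the tree was complete: 2.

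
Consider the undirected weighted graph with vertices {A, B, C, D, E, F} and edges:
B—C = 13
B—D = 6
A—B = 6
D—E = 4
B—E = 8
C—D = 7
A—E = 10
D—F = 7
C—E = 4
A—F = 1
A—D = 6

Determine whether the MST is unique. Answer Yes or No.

No

Kruskal: consider edges lightest-first.
A—F (1): add. Components now {A,F} {B} {C} {D} {E}
C—E (4): add. Components now {A,F} {B} {C,E} {D}
D—E (4): add. Components now {A,F} {B} {C,D,E}
A—B (6): add. Components now {A,B,F} {C,D,E}
A—D (6): add. Components now {A,B,C,D,E,F}
Non-tree edge B—D has weight 6, equal to the heaviest edge on its tree cycle — swapping gives another MST of the same weight. Not unique.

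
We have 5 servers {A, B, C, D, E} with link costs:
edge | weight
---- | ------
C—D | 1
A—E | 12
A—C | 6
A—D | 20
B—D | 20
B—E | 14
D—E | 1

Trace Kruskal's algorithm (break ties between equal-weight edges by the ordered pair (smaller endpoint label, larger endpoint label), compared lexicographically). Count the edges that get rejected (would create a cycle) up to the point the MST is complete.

1

Kruskal's algorithm — process edges by increasing weight (ties by edge label):
C—D (1): add. Components now {A} {B} {C,D} {E}
D—E (1): add. Components now {A} {B} {C,D,E}
A—C (6): add. Components now {A,C,D,E} {B}
A—E (12): skip — A and E already connected.
B—E (14): add. Components now {A,B,C,D,E}
Edges rejected before the tree was complete: 1.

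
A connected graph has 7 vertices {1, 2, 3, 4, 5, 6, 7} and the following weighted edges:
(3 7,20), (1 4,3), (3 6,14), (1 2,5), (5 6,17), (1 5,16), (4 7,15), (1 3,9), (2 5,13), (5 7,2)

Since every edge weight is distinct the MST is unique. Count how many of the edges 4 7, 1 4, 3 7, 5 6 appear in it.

1

Kruskal's algorithm — process edges by increasing weight (ties by edge label):
5 7 (2): add. Components now {1} {2} {3} {4} {5,7} {6}
1 4 (3): add. Components now {1,4} {2} {3} {5,7} {6}
1 2 (5): add. Components now {1,2,4} {3} {5,7} {6}
1 3 (9): add. Components now {1,2,3,4} {5,7} {6}
2 5 (13): add. Components now {1,2,3,4,5,7} {6}
3 6 (14): add. Components now {1,2,3,4,5,6,7}
MST edge set: {5 7, 1 4, 1 2, 1 3, 2 5, 3 6}.
Of the listed edges, {1 4} are in the MST → 1.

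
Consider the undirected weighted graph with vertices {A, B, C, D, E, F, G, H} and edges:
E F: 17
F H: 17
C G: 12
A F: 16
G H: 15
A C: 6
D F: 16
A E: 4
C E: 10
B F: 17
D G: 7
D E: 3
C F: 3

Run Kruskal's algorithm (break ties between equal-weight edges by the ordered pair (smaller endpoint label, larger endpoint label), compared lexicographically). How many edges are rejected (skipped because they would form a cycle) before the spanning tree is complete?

Sort edges by weight, then run Kruskal:
C F (3): add — endpoints in different components.
D E (3): add — endpoints in different components.
A E (4): add — endpoints in different components.
A C (6): add — endpoints in different components.
D G (7): add — endpoints in different components.
C E (10): skip — C and E already connected.
C G (12): skip — C and G already connected.
G H (15): add — endpoints in different components.
A F (16): skip — A and F already connected.
D F (16): skip — D and F already connected.
B F (17): add — endpoints in different components.
Edges rejected before the tree was complete: 4.

4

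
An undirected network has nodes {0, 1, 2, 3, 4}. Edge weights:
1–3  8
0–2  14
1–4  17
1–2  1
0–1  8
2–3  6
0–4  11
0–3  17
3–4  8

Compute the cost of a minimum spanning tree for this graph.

23

Kruskal: consider edges lightest-first.
1–2 (1): add. Components now {0} {1,2} {3} {4}
2–3 (6): add. Components now {0} {1,2,3} {4}
0–1 (8): add. Components now {0,1,2,3} {4}
1–3 (8): skip — 1 and 3 already connected.
3–4 (8): add. Components now {0,1,2,3,4}
MST edges: 1–2, 2–3, 0–1, 3–4; total weight 1+6+8+8 = 23.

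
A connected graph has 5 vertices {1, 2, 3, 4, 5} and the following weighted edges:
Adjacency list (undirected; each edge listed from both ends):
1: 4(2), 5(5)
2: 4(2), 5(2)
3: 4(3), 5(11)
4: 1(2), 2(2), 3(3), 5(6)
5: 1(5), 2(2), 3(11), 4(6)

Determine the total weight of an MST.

9

Prim's algorithm from 2:
Step 1: cheapest edge leaving the tree is 2—4 (2); add 4.
Step 2: cheapest edge leaving the tree is 1—4 (2); add 1.
Step 3: cheapest edge leaving the tree is 2—5 (2); add 5.
Step 4: cheapest edge leaving the tree is 3—4 (3); add 3.
MST edges: 2—4, 1—4, 2—5, 3—4; total weight 2+2+2+3 = 9.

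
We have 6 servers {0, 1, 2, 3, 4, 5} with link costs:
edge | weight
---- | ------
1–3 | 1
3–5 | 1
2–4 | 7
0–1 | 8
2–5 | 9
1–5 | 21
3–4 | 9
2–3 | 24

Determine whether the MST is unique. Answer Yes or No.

Sort edges by weight, then run Kruskal:
1–3 (1): add — endpoints in different components.
3–5 (1): add — endpoints in different components.
2–4 (7): add — endpoints in different components.
0–1 (8): add — endpoints in different components.
2–5 (9): add — endpoints in different components.
Non-tree edge 3–4 has weight 9, equal to the heaviest edge on its tree cycle — swapping gives another MST of the same weight. Not unique.

No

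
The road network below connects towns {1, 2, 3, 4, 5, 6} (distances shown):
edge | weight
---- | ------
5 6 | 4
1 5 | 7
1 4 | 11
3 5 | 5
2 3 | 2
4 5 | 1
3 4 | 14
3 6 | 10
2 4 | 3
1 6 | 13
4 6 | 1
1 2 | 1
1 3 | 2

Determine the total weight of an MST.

Prim, starting at 3.
Step 1: frontier [1 3 2, 2 3 2, 3 5 5, 3 6 10, 3 4 14] → take 1 3 (2); add 1.
Step 2: frontier [1 2 1, 1 5 7, 1 4 11, 1 6 13, 2 3 2, 3 5 5, 3 6 10, 3 4 14] → take 1 2 (1); add 2.
Step 3: frontier [1 5 7, 1 4 11, 1 6 13, 2 4 3, 3 5 5, 3 6 10, 3 4 14] → take 2 4 (3); add 4.
Step 4: frontier [1 5 7, 1 6 13, 3 5 5, 3 6 10, 4 5 1, 4 6 1] → take 4 5 (1); add 5.
Step 5: frontier [1 6 13, 3 6 10, 4 6 1, 5 6 4] → take 4 6 (1); add 6.
MST edges: 1 3, 1 2, 2 4, 4 5, 4 6; total weight 2+1+3+1+1 = 8.

8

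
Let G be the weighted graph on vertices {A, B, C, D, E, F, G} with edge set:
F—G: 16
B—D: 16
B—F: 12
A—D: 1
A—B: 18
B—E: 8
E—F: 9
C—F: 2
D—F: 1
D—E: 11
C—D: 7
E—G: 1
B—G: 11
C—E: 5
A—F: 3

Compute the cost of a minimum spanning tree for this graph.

18

Grow the tree from D using Prim:
Step 1: cheapest edge leaving the tree is A—D (1); add A.
Step 2: cheapest edge leaving the tree is D—F (1); add F.
Step 3: cheapest edge leaving the tree is C—F (2); add C.
Step 4: cheapest edge leaving the tree is C—E (5); add E.
Step 5: cheapest edge leaving the tree is E—G (1); add G.
Step 6: cheapest edge leaving the tree is B—E (8); add B.
MST edges: A—D, D—F, C—F, C—E, E—G, B—E; total weight 1+1+2+5+1+8 = 18.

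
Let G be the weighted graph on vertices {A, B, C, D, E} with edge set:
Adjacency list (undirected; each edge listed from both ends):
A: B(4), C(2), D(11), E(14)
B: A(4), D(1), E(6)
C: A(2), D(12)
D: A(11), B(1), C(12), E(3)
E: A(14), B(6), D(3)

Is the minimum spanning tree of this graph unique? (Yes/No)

Yes

Sort edges by weight, then run Kruskal:
B—D (1): add — endpoints in different components.
A—C (2): add — endpoints in different components.
D—E (3): add — endpoints in different components.
A—B (4): add — endpoints in different components.
Every non-tree edge has weight strictly greater than the heaviest edge on the tree path between its endpoints, so the MST is unique.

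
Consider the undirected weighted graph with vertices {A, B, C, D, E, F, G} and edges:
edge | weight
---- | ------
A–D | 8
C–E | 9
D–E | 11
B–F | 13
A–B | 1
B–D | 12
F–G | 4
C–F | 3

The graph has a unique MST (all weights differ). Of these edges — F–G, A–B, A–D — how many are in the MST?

3

Kruskal: consider edges lightest-first.
A–B (1): add — endpoints in different components.
C–F (3): add — endpoints in different components.
F–G (4): add — endpoints in different components.
A–D (8): add — endpoints in different components.
C–E (9): add — endpoints in different components.
D–E (11): add — endpoints in different components.
MST edge set: {A–B, C–F, F–G, A–D, C–E, D–E}.
Of the listed edges, {F–G, A–B, A–D} are in the MST → 3.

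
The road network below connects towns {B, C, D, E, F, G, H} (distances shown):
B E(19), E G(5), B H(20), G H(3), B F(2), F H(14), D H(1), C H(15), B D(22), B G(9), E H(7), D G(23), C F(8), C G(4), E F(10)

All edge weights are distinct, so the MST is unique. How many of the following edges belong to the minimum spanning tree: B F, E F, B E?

Kruskal's algorithm — process edges by increasing weight (ties by edge label):
D H (1): add. Components now {B} {C} {D,H} {E} {F} {G}
B F (2): add. Components now {B,F} {C} {D,H} {E} {G}
G H (3): add. Components now {B,F} {C} {D,G,H} {E}
C G (4): add. Components now {B,F} {C,D,G,H} {E}
E G (5): add. Components now {B,F} {C,D,E,G,H}
E H (7): skip — E and H already connected.
C F (8): add. Components now {B,C,D,E,F,G,H}
MST edge set: {D H, B F, G H, C G, E G, C F}.
Of the listed edges, {B F} are in the MST → 1.

1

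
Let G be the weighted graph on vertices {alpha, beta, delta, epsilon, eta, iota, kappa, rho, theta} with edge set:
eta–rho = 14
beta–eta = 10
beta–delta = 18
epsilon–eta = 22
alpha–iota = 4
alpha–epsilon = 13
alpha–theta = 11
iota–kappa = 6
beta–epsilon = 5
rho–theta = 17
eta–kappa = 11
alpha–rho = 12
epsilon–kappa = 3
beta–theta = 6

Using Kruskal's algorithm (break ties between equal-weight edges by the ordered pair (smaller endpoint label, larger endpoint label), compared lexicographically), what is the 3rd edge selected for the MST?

beta-epsilon

Kruskal's algorithm — process edges by increasing weight (ties by edge label):
epsilon–kappa (3): add — endpoints in different components.
alpha–iota (4): add — endpoints in different components.
beta–epsilon (5): add — endpoints in different components.
beta–theta (6): add — endpoints in different components.
iota–kappa (6): add — endpoints in different components.
beta–eta (10): add — endpoints in different components.
alpha–theta (11): skip — alpha and theta already connected.
eta–kappa (11): skip — eta and kappa already connected.
alpha–rho (12): add — endpoints in different components.
alpha–epsilon (13): skip — alpha and epsilon already connected.
eta–rho (14): skip — rho and eta already connected.
rho–theta (17): skip — theta and rho already connected.
beta–delta (18): add — endpoints in different components.
The 3rd edge added is beta–epsilon.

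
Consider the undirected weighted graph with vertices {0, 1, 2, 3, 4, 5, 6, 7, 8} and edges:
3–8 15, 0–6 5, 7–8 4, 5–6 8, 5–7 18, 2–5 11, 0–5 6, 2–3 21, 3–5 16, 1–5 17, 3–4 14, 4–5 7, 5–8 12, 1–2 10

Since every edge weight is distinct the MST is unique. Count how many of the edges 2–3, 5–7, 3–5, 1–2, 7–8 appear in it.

Kruskal: consider edges lightest-first.
7–8 (4): add — endpoints in different components.
0–6 (5): add — endpoints in different components.
0–5 (6): add — endpoints in different components.
4–5 (7): add — endpoints in different components.
5–6 (8): skip — 5 and 6 already connected.
1–2 (10): add — endpoints in different components.
2–5 (11): add — endpoints in different components.
5–8 (12): add — endpoints in different components.
3–4 (14): add — endpoints in different components.
MST edge set: {7–8, 0–6, 0–5, 4–5, 1–2, 2–5, 5–8, 3–4}.
Of the listed edges, {1–2, 7–8} are in the MST → 2.

2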